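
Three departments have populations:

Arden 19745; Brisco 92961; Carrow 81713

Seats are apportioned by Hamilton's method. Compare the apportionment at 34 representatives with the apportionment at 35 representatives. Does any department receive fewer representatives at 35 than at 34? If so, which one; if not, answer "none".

Arden

At 34 seats: Arden 4, Brisco 16, Carrow 14.
At 35 seats: Arden 3, Brisco 17, Carrow 15.
Arden drops from 4 to 3.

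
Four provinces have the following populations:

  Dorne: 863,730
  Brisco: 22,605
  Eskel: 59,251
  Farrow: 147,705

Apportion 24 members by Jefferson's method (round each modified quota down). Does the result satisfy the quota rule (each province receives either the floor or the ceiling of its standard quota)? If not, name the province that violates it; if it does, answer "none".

Dorne

Standard quotas: Dorne 18.961, Brisco 0.496, Eskel 1.301, Farrow 3.242.
Jefferson allocation: Dorne 20, Brisco 0, Eskel 1, Farrow 3.
Dorne has quota 18.961 (lower 18, upper 19) but receives 20 — outside the quota interval.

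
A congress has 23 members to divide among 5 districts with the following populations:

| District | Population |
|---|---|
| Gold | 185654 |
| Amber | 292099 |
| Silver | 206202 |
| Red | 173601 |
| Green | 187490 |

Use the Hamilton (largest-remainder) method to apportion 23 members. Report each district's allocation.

The standard divisor is 1045046/23 ≈ 45436.783.
Standard quotas: Gold 4.0860, Amber 6.4287, Silver 4.5382, Red 3.8207, Green 4.1264.
Lower quotas: Gold 4, Amber 6, Silver 4, Red 3, Green 4 (sum 21, leaving 2 seats).
Remainders in descending order: Red 0.8207, Silver 0.5382, Amber 0.4287, Green 0.1264, Gold 0.0860.
The surplus seats go to Red, Silver.

Gold: 4; Amber: 6; Silver: 5; Red: 4; Green: 4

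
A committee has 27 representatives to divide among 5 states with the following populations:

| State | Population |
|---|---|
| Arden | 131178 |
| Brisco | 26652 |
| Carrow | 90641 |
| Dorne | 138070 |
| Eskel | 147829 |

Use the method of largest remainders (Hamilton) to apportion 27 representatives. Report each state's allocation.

The standard divisor is 534370/27 ≈ 19791.481.
Standard quotas: Arden 6.6280, Brisco 1.3466, Carrow 4.5798, Dorne 6.9762, Eskel 7.4693.
Lower quotas: Arden 6, Brisco 1, Carrow 4, Dorne 6, Eskel 7 (sum 24, leaving 3 seats).
Remainders in descending order: Dorne 0.9762, Arden 0.6280, Carrow 0.5798, Eskel 0.4693, Brisco 0.3466.
Largest remainders: Dorne, Arden, Carrow receive the extra seats.

Arden 7, Brisco 1, Carrow 5, Dorne 7, Eskel 7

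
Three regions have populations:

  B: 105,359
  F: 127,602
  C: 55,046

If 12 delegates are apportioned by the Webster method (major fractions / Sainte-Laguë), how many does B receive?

5

Standard divisor 288007/12 ≈ 24000.583; standard quotas: B 4.390, F 5.317, C 2.294.
Rounding to the nearest integer gives 4, 5, 2 = 11 seats, so the divisor must be adjusted.
With modified divisor 23300: modified quotas B 4.522, F 5.476, C 2.362.
Rounding to the nearest integer: B 5, F 5, C 2 (total 12).
B receives 5.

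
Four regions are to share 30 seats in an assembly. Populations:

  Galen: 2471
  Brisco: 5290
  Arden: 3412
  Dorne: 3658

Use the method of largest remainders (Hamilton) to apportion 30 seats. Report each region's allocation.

Standard divisor: 14831 ÷ 30 ≈ 494.367.
Standard quotas: Galen 4.9983, Brisco 10.7006, Arden 6.9018, Dorne 7.3994.
Lower quotas: Galen 4, Brisco 10, Arden 6, Dorne 7 (sum 27, leaving 3 seats).
Remainders in descending order: Galen 0.9983, Arden 0.9018, Brisco 0.7006, Dorne 0.3994.
The surplus seats go to Galen, Arden, Brisco.

Galen=5, Brisco=11, Arden=7, Dorne=7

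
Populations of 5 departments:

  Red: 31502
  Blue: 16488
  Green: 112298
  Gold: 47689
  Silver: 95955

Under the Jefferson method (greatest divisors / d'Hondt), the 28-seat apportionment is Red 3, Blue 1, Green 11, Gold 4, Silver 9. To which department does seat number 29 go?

Priority for the next seat is population ÷ (current seats + 1).
Priorities: Red 7875.500, Blue 8244.000, Green 9358.167, Gold 9537.800, Silver 9595.500.
Highest priority: Silver.

Silver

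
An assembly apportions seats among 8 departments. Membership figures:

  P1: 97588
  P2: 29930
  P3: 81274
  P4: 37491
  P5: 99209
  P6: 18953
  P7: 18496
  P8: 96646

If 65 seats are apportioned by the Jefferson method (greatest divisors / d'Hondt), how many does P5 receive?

14

Standard divisor 479587/65 ≈ 7378.262; standard quotas: P1 13.226, P2 4.057, P3 11.015, P4 5.081, P5 13.446, P6 2.569, P7 2.507, P8 13.099.
Rounding down gives 13, 4, 11, 5, 13, 2, 2, 13 = 63 seats, so the divisor must be adjusted.
With modified divisor 6940: modified quotas P1 14.062, P2 4.313, P3 11.711, P4 5.402, P5 14.295, P6 2.731, P7 2.665, P8 13.926.
Rounding down: P1 14, P2 4, P3 11, P4 5, P5 14, P6 2, P7 2, P8 13 (total 65).
P5 receives 14.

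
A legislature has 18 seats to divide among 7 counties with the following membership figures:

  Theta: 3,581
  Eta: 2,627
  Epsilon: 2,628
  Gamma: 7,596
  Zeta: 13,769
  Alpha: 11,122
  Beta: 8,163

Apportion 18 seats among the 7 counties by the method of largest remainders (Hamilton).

Total 49486; standard divisor 49486/18 ≈ 2749.222.
Standard quotas: Theta 1.3026, Eta 0.9555, Epsilon 0.9559, Gamma 2.7630, Zeta 5.0083, Alpha 4.0455, Beta 2.9692.
Lower quotas: Theta 1, Eta 0, Epsilon 0, Gamma 2, Zeta 5, Alpha 4, Beta 2 (sum 14, leaving 4 seats).
Remainders in descending order: Beta 0.9692, Epsilon 0.9559, Eta 0.9555, Gamma 0.7630, Theta 0.3026, Alpha 0.0455, Zeta 0.0083.
Largest remainders: Beta, Epsilon, Eta, Gamma receive the extra seats.

Theta 1, Eta 1, Epsilon 1, Gamma 3, Zeta 5, Alpha 4, Beta 3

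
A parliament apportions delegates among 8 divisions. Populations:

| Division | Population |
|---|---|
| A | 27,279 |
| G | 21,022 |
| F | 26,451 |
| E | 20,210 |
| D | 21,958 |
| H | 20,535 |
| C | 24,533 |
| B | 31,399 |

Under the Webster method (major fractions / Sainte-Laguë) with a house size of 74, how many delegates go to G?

8

Standard divisor 193387/74 ≈ 2613.338; standard quotas: A 10.438, G 8.044, F 10.122, E 7.733, D 8.402, H 7.858, C 9.388, B 12.015.
Rounding to the nearest integer gives 10, 8, 10, 8, 8, 8, 9, 12 = 73 seats, so the divisor must be adjusted.
With modified divisor 2590: modified quotas A 10.532, G 8.117, F 10.213, E 7.803, D 8.478, H 7.929, C 9.472, B 12.123.
Rounding to the nearest integer: A 11, G 8, F 10, E 8, D 8, H 8, C 9, B 12 (total 74).
G receives 8.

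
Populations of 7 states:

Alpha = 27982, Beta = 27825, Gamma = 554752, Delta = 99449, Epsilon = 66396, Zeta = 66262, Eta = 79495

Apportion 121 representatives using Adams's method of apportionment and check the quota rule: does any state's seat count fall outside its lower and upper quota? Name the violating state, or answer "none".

Standard quotas: Alpha 3.672, Beta 3.651, Gamma 72.791, Delta 13.049, Epsilon 8.712, Zeta 8.694, Eta 10.431.
Adams allocation: Alpha 4, Beta 4, Gamma 71, Delta 13, Epsilon 9, Zeta 9, Eta 11.
Gamma has quota 72.791 (lower 72, upper 73) but receives 71 — outside the quota interval.

Gamma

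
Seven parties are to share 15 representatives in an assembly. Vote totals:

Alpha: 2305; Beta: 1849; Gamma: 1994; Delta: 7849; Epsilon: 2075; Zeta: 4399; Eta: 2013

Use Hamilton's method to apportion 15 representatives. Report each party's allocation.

Alpha: 2, Beta: 1, Gamma: 1, Delta: 5, Epsilon: 2, Zeta: 3, Eta: 1

The standard divisor is 22484/15 ≈ 1498.933.
Standard quotas: Alpha 1.5378, Beta 1.2335, Gamma 1.3303, Delta 5.2364, Epsilon 1.3843, Zeta 2.9348, Eta 1.3430.
Lower quotas: Alpha 1, Beta 1, Gamma 1, Delta 5, Epsilon 1, Zeta 2, Eta 1 (sum 12, leaving 3 seats).
Remainders in descending order: Zeta 0.9348, Alpha 0.5378, Epsilon 0.3843, Eta 0.3430, Gamma 0.3303, Delta 0.2364, Beta 0.2335.
Largest remainders: Zeta, Alpha, Epsilon receive the extra seats.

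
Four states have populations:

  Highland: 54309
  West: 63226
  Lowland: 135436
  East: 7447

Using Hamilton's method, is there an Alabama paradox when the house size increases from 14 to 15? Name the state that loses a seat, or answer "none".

At 14 seats: Highland 3, West 3, Lowland 7, East 1.
At 15 seats: Highland 3, West 4, Lowland 8, East 0.
East drops from 1 to 0.

East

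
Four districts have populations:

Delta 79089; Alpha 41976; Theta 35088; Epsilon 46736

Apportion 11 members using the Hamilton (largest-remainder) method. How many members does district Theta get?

Total 202889; standard divisor 202889/11 ≈ 18444.455.
Standard quotas: Delta 4.2880, Alpha 2.2758, Theta 1.9024, Epsilon 2.5339.
Lower quotas: Delta 4, Alpha 2, Theta 1, Epsilon 2 (sum 9, leaving 2 seats).
Remainders in descending order: Theta 0.9024, Epsilon 0.5339, Delta 0.2880, Alpha 0.2758.
The surplus seats go to Theta, Epsilon.
Theta receives 2.

2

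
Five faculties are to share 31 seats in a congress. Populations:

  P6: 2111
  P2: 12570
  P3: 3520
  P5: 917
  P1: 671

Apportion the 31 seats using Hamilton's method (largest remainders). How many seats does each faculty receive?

P6 3, P2 20, P3 6, P5 1, P1 1

Standard divisor: 19789 ÷ 31 ≈ 638.355.
Standard quotas: P6 3.3069, P2 19.6912, P3 5.5142, P5 1.4365, P1 1.0511.
Lower quotas: P6 3, P2 19, P3 5, P5 1, P1 1 (sum 29, leaving 2 seats).
Remainders in descending order: P2 0.6912, P3 0.5142, P5 0.4365, P6 0.3069, P1 0.0511.
The surplus seats go to P2, P3.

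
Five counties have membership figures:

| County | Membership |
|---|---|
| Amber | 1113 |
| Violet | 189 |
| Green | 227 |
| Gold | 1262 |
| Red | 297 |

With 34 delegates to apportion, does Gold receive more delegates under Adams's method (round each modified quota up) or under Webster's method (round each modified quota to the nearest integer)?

Webster

Adams: Amber 12, Violet 2, Green 3, Gold 13, Red 4.
Webster: Amber 12, Violet 2, Green 3, Gold 14, Red 3.
Gold gets 13 under Adams and 14 under Webster.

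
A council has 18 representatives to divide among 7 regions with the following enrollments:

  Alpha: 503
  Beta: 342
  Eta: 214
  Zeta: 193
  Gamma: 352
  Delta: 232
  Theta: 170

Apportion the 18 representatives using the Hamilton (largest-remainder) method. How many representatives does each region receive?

The standard divisor is 2006/18 ≈ 111.444.
Standard quotas: Alpha 4.513, Beta 3.069, Eta 1.920, Zeta 1.732, Gamma 3.159, Delta 2.082, Theta 1.525.
Lower quotas: Alpha 4, Beta 3, Eta 1, Zeta 1, Gamma 3, Delta 2, Theta 1 (sum 15, leaving 3 seats).
Remainders in descending order: Eta 0.920, Zeta 0.732, Theta 0.525, Alpha 0.513, Gamma 0.159, Delta 0.082, Beta 0.069.
The surplus seats go to Eta, Zeta, Theta.

Alpha: 4, Beta: 3, Eta: 2, Zeta: 2, Gamma: 3, Delta: 2, Theta: 2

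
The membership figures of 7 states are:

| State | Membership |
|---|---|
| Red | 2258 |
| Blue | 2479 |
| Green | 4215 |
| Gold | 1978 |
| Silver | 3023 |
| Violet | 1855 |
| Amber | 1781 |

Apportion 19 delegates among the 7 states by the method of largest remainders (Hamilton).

Standard divisor: 17589 ÷ 19 ≈ 925.737.
Standard quotas: Red 2.439, Blue 2.678, Green 4.553, Gold 2.137, Silver 3.266, Violet 2.004, Amber 1.924.
Lower quotas: Red 2, Blue 2, Green 4, Gold 2, Silver 3, Violet 2, Amber 1 (sum 16, leaving 3 seats).
Remainders in descending order: Amber 0.924, Blue 0.678, Green 0.553, Red 0.439, Silver 0.266, Gold 0.137, Violet 0.004.
The surplus seats go to Amber, Blue, Green.

Red 2, Blue 3, Green 5, Gold 2, Silver 3, Violet 2, Amber 2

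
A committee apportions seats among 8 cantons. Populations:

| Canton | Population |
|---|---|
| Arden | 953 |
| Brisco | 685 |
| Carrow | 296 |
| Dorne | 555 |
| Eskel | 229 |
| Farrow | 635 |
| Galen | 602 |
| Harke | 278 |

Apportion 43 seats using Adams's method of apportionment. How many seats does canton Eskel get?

Standard divisor 4233/43 ≈ 98.442; standard quotas: Arden 9.681, Brisco 6.958, Carrow 3.007, Dorne 5.638, Eskel 2.326, Farrow 6.451, Galen 6.115, Harke 2.824.
Rounding up gives 10, 7, 4, 6, 3, 7, 7, 3 = 47 seats, so the divisor must be adjusted.
With modified divisor 110: modified quotas Arden 8.664, Brisco 6.227, Carrow 2.691, Dorne 5.045, Eskel 2.082, Farrow 5.773, Galen 5.473, Harke 2.527.
Rounding up: Arden 9, Brisco 7, Carrow 3, Dorne 6, Eskel 3, Farrow 6, Galen 6, Harke 3 (total 43).
Eskel receives 3.

3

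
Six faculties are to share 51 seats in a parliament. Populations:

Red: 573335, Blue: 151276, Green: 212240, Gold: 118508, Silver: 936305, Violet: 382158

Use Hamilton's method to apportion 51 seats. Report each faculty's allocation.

Red 12, Blue 3, Green 5, Gold 3, Silver 20, Violet 8

Standard divisor: 2373822 ÷ 51 ≈ 46545.529.
Standard quotas: Red 12.3177, Blue 3.2501, Green 4.5598, Gold 2.5461, Silver 20.1159, Violet 8.2104.
Lower quotas: Red 12, Blue 3, Green 4, Gold 2, Silver 20, Violet 8 (sum 49, leaving 2 seats).
Remainders in descending order: Green 0.5598, Gold 0.5461, Red 0.3177, Blue 0.2501, Violet 0.2104, Silver 0.1159.
The surplus seats go to Green, Gold.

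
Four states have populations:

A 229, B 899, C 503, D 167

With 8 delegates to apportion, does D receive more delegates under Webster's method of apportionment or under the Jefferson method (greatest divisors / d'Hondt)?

Webster

Webster: A 1, B 4, C 2, D 1.
Jefferson: A 1, B 5, C 2, D 0.
D gets 1 under Webster and 0 under Jefferson.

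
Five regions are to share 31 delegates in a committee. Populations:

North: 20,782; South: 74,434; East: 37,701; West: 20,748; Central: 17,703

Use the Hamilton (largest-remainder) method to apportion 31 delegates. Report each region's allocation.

North 4, South 13, East 7, West 4, Central 3

The standard divisor is 171368/31 = 5528.
Standard quotas: North 3.7594, South 13.4649, East 6.8200, West 3.7533, Central 3.2024.
Lower quotas: North 3, South 13, East 6, West 3, Central 3 (sum 28, leaving 3 seats).
Remainders in descending order: East 0.8200, North 0.7594, West 0.7533, South 0.4649, Central 0.2024.
The surplus seats go to East, North, West.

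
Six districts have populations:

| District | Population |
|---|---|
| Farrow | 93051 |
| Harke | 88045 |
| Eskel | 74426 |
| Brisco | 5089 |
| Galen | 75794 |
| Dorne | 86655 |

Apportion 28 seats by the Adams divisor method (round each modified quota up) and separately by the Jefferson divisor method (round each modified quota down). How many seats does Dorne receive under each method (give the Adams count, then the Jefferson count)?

Adams: Farrow 6, Harke 6, Eskel 5, Brisco 1, Galen 5, Dorne 5.
Jefferson: Farrow 6, Harke 6, Eskel 5, Brisco 0, Galen 5, Dorne 6.
Dorne gets 5 under Adams and 6 under Jefferson.

5 and 6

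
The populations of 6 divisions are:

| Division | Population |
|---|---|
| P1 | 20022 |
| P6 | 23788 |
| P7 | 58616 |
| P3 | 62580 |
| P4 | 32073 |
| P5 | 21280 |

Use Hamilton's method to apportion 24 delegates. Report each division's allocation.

P1 2, P6 3, P7 6, P3 7, P4 4, P5 2

Standard divisor: 218359 ÷ 24 ≈ 9098.292.
Standard quotas: P1 2.2006, P6 2.6146, P7 6.4425, P3 6.8782, P4 3.5252, P5 2.3389.
Lower quotas: P1 2, P6 2, P7 6, P3 6, P4 3, P5 2 (sum 21, leaving 3 seats).
Remainders in descending order: P3 0.8782, P6 0.6146, P4 0.5252, P7 0.4425, P5 0.3389, P1 0.2006.
The surplus seats go to P3, P6, P4.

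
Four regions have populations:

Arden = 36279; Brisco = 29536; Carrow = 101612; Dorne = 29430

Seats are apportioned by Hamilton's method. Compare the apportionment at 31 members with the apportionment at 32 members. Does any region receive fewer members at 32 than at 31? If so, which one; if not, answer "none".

none

At 31 seats: Arden 6, Brisco 5, Carrow 16, Dorne 4.
At 32 seats: Arden 6, Brisco 5, Carrow 16, Dorne 5.
No region's allocation decreased.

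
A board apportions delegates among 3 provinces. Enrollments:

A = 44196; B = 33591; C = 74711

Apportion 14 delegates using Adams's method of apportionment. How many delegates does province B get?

Standard divisor 152498/14 ≈ 10892.714; standard quotas: A 4.057, B 3.084, C 6.859.
Rounding up gives 5, 4, 7 = 16 seats, so the divisor must be adjusted.
With modified divisor 11800: modified quotas A 3.745, B 2.847, C 6.331.
Rounding up: A 4, B 3, C 7 (total 14).
B receives 3.

3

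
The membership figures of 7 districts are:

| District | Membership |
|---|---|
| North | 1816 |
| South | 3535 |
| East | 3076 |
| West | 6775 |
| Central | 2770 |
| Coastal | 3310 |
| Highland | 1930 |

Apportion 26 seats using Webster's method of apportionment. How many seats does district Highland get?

Standard divisor 23212/26 ≈ 892.769; standard quotas: North 2.034, South 3.960, East 3.445, West 7.589, Central 3.103, Coastal 3.708, Highland 2.162.
Rounding to the nearest integer gives North 2, South 4, East 3, West 8, Central 3, Coastal 4, Highland 2 — total 26, matching the house size, so no adjustment is needed.
Highland receives 2.

2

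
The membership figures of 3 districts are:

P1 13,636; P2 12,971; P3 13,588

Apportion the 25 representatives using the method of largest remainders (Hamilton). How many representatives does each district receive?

Total 40195; standard divisor 40195/25 ≈ 1607.8.
Standard quotas: P1 8.4812, P2 8.0675, P3 8.4513.
Lower quotas: P1 8, P2 8, P3 8 (sum 24, leaving 1 seat).
Remainders in descending order: P1 0.4812, P3 0.4513, P2 0.0675.
Largest remainder: P1 receives the extra seat.

P1: 9, P2: 8, P3: 8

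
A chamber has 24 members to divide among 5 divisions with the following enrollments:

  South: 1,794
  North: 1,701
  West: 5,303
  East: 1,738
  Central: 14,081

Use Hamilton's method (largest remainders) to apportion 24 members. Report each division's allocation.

Total 24617; standard divisor 24617/24 ≈ 1025.708.
Standard quotas: South 1.7490, North 1.6584, West 5.1701, East 1.6944, Central 13.7281.
Lower quotas: South 1, North 1, West 5, East 1, Central 13 (sum 21, leaving 3 seats).
Remainders in descending order: South 0.7490, Central 0.7281, East 0.6944, North 0.6584, West 0.1701.
Largest remainders: South, Central, East receive the extra seats.

South 2, North 1, West 5, East 2, Central 14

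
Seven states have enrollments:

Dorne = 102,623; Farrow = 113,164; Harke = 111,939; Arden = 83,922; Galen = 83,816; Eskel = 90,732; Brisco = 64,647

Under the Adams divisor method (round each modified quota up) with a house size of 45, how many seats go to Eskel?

6

Standard divisor 650843/45 ≈ 14463.178; standard quotas: Dorne 7.095, Farrow 7.824, Harke 7.740, Arden 5.802, Galen 5.795, Eskel 6.273, Brisco 4.470.
Rounding up gives 8, 8, 8, 6, 6, 7, 5 = 48 seats, so the divisor must be adjusted.
With modified divisor 16080: modified quotas Dorne 6.382, Farrow 7.038, Harke 6.961, Arden 5.219, Galen 5.212, Eskel 5.643, Brisco 4.020.
Rounding up: Dorne 7, Farrow 8, Harke 7, Arden 6, Galen 6, Eskel 6, Brisco 5 (total 45).
Eskel receives 6.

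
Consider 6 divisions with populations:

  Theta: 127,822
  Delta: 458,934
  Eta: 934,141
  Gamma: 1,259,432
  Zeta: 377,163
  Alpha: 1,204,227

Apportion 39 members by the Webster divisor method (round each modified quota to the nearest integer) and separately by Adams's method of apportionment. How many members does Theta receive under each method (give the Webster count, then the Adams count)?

1 and 2

Webster: Theta 1, Delta 4, Eta 9, Gamma 11, Zeta 3, Alpha 11.
Adams: Theta 2, Delta 4, Eta 8, Gamma 11, Zeta 4, Alpha 10.
Theta gets 1 under Webster and 2 under Adams.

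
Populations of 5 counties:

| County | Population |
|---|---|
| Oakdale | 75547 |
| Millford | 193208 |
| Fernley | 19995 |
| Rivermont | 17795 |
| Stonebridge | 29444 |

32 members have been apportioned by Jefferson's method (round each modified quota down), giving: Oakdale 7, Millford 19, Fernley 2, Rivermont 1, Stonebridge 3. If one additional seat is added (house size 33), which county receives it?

Millford

Priority for the next seat is population ÷ (current seats + 1).
Priorities: Oakdale 9443.375, Millford 9660.400, Fernley 6665.000, Rivermont 8897.500, Stonebridge 7361.000.
Highest priority: Millford.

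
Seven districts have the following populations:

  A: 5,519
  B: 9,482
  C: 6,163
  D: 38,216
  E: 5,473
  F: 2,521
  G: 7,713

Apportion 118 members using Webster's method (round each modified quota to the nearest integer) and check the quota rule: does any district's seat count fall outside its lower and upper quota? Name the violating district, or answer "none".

Standard quotas: A 8.673, B 14.901, C 9.685, D 60.057, E 8.601, F 3.962, G 12.121.
Webster allocation: A 9, B 15, C 10, D 59, E 9, F 4, G 12.
D has quota 60.057 (lower 60, upper 61) but receives 59 — outside the quota interval.

D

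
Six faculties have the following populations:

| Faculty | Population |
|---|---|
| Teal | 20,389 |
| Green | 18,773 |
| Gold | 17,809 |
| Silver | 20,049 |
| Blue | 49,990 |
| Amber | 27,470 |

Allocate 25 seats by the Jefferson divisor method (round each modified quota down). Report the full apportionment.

Standard divisor 154480/25 ≈ 6179.2; standard quotas: Teal 3.300, Green 3.038, Gold 2.882, Silver 3.245, Blue 8.090, Amber 4.446.
Rounding down gives 3, 3, 2, 3, 8, 4 = 23 seats, so the divisor must be adjusted.
With modified divisor 5520: modified quotas Teal 3.694, Green 3.401, Gold 3.226, Silver 3.632, Blue 9.056, Amber 4.976.
Rounding down: Teal 3, Green 3, Gold 3, Silver 3, Blue 9, Amber 4 (total 25).

Teal: 3, Green: 3, Gold: 3, Silver: 3, Blue: 9, Amber: 4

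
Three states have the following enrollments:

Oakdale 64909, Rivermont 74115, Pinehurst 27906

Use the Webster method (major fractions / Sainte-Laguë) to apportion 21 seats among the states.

Standard divisor 166930/21 ≈ 7949.048; standard quotas: Oakdale 8.166, Rivermont 9.324, Pinehurst 3.511.
Rounding to the nearest integer gives Oakdale 8, Rivermont 9, Pinehurst 4 — total 21, matching the house size, so no adjustment is needed.

Oakdale=8, Rivermont=9, Pinehurst=4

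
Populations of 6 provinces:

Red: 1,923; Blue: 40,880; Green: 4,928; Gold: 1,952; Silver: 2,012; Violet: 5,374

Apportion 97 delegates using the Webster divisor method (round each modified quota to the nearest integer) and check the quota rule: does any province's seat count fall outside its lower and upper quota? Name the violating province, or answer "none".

Blue

Standard quotas: Red 3.269, Blue 69.484, Green 8.376, Gold 3.318, Silver 3.420, Violet 9.134.
Webster allocation: Red 3, Blue 71, Green 8, Gold 3, Silver 3, Violet 9.
Blue has quota 69.484 (lower 69, upper 70) but receives 71 — outside the quota interval.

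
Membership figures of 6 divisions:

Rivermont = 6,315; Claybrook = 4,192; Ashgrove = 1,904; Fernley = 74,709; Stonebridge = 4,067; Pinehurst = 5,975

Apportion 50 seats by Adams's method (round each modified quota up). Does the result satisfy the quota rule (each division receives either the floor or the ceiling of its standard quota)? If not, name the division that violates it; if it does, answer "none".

Standard quotas: Rivermont 3.250, Claybrook 2.157, Ashgrove 0.980, Fernley 38.446, Stonebridge 2.093, Pinehurst 3.075.
Adams allocation: Rivermont 4, Claybrook 3, Ashgrove 1, Fernley 37, Stonebridge 2, Pinehurst 3.
Fernley has quota 38.446 (lower 38, upper 39) but receives 37 — outside the quota interval.

Fernley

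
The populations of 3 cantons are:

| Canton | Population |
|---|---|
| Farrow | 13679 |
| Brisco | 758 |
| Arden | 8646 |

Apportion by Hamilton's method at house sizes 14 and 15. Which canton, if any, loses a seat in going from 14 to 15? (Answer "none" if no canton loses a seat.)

At 14 seats: Farrow 8, Brisco 1, Arden 5.
At 15 seats: Farrow 9, Brisco 0, Arden 6.
Brisco drops from 1 to 0.

Brisco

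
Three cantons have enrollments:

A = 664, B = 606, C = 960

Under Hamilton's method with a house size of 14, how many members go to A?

Total 2230; standard divisor 2230/14 ≈ 159.286.
Standard quotas: A 4.169, B 3.804, C 6.027.
Lower quotas: A 4, B 3, C 6 (sum 13, leaving 1 seat).
Remainders in descending order: B 0.804, A 0.169, C 0.027.
The surplus seat goes to B.
A receives 4.

4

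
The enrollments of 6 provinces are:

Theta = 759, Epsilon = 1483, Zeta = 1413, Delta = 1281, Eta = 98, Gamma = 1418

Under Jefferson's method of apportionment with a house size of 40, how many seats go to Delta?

Standard divisor 6452/40 ≈ 161.3; standard quotas: Theta 4.706, Epsilon 9.194, Zeta 8.760, Delta 7.942, Eta 0.608, Gamma 8.791.
Rounding down gives 4, 9, 8, 7, 0, 8 = 36 seats, so the divisor must be adjusted.
With modified divisor 150: modified quotas Theta 5.060, Epsilon 9.887, Zeta 9.420, Delta 8.540, Eta 0.653, Gamma 9.453.
Rounding down: Theta 5, Epsilon 9, Zeta 9, Delta 8, Eta 0, Gamma 9 (total 40).
Delta receives 8.

8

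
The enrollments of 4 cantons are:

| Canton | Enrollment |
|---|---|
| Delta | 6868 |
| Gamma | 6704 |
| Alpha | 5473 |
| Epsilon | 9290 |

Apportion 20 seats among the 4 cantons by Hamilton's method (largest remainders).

The standard divisor is 28335/20 ≈ 1416.75.
Standard quotas: Delta 4.8477, Gamma 4.7320, Alpha 3.8631, Epsilon 6.5573.
Lower quotas: Delta 4, Gamma 4, Alpha 3, Epsilon 6 (sum 17, leaving 3 seats).
Remainders in descending order: Alpha 0.8631, Delta 0.8477, Gamma 0.7320, Epsilon 0.5573.
Largest remainders: Alpha, Delta, Gamma receive the extra seats.

Delta 5; Gamma 5; Alpha 4; Epsilon 6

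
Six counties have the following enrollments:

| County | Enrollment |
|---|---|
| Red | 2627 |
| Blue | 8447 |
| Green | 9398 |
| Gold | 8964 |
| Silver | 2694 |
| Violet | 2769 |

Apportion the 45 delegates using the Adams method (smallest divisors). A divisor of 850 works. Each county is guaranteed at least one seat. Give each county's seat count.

With modified divisor 850: modified quotas Red 3.091, Blue 9.938, Green 11.056, Gold 10.546, Silver 3.169, Violet 3.258.
Rounding up: Red 4, Blue 10, Green 12, Gold 11, Silver 4, Violet 4 (total 45).

Red=4, Blue=10, Green=12, Gold=11, Silver=4, Violet=4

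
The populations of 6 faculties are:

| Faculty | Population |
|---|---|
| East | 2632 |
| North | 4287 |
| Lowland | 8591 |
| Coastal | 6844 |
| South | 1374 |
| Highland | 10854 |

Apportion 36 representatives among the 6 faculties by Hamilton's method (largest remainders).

East 3; North 5; Lowland 9; Coastal 7; South 1; Highland 11

Total 34582; standard divisor 34582/36 ≈ 960.611.
Standard quotas: East 2.7399, North 4.4628, Lowland 8.9433, Coastal 7.1246, South 1.4303, Highland 11.2991.
Lower quotas: East 2, North 4, Lowland 8, Coastal 7, South 1, Highland 11 (sum 33, leaving 3 seats).
Remainders in descending order: Lowland 0.9433, East 0.7399, North 0.4628, South 0.4303, Highland 0.2991, Coastal 0.1246.
The surplus seats go to Lowland, East, North.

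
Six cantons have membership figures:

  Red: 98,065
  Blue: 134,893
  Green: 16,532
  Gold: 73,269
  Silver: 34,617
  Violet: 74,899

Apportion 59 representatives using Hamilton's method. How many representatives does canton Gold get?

10

Total 432275; standard divisor 432275/59 ≈ 7326.695.
Standard quotas: Red 13.3846, Blue 18.4112, Green 2.2564, Gold 10.0003, Silver 4.7248, Violet 10.2228.
Lower quotas: Red 13, Blue 18, Green 2, Gold 10, Silver 4, Violet 10 (sum 57, leaving 2 seats).
Remainders in descending order: Silver 0.7248, Blue 0.4112, Red 0.3846, Green 0.2564, Violet 0.2228, Gold 0.0003.
Largest remainders: Silver, Blue receive the extra seats.
Gold receives 10.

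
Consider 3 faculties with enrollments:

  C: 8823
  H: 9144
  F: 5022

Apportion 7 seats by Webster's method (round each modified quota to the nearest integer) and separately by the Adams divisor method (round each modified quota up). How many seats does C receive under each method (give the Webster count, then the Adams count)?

3 and 2

Webster: C 3, H 3, F 1.
Adams: C 2, H 3, F 2.
C gets 3 under Webster and 2 under Adams.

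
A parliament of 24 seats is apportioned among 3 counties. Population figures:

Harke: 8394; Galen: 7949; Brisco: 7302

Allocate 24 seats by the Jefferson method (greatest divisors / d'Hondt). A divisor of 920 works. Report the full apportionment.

With modified divisor 920: modified quotas Harke 9.124, Galen 8.640, Brisco 7.937.
Rounding down: Harke 9, Galen 8, Brisco 7 (total 24).

Harke 9, Galen 8, Brisco 7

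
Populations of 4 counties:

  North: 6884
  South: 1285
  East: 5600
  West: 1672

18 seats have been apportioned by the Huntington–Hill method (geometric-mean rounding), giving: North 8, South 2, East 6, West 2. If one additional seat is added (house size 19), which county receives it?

East

Priority for the next seat is population ÷ (√(s·(s+1))).
Priorities: North 811.287, South 524.599, East 864.099, West 682.591.
Highest priority: East.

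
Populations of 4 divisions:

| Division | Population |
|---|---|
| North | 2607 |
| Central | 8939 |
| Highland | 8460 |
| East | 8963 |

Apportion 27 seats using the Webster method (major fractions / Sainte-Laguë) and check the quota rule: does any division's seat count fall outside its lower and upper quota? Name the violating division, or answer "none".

Standard quotas: North 2.430, Central 8.331, Highland 7.885, East 8.354.
Webster allocation: North 2, Central 8, Highland 8, East 9.
Every allocation lies between the lower and upper quota.

none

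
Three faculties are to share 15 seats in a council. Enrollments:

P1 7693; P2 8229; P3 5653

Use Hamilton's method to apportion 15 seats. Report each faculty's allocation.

The standard divisor is 21575/15 ≈ 1438.333.
Standard quotas: P1 5.3486, P2 5.7212, P3 3.9302.
Lower quotas: P1 5, P2 5, P3 3 (sum 13, leaving 2 seats).
Remainders in descending order: P3 0.9302, P2 0.7212, P1 0.3486.
Largest remainders: P3, P2 receive the extra seats.

P1: 5, P2: 6, P3: 4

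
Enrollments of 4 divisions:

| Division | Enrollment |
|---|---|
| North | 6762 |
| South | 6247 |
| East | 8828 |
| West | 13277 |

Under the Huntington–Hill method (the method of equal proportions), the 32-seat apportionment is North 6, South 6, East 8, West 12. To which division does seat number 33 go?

West

Priority for the next seat is population ÷ (√(s·(s+1))).
Priorities: North 1043.399, South 963.933, East 1040.390, West 1063.011.
Highest priority: West.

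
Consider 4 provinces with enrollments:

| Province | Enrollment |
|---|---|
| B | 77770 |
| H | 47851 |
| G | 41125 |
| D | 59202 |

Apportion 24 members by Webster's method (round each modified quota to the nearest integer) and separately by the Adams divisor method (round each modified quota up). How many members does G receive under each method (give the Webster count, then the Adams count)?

4 and 5

Webster: B 9, H 5, G 4, D 6.
Adams: B 8, H 5, G 5, D 6.
G gets 4 under Webster and 5 under Adams.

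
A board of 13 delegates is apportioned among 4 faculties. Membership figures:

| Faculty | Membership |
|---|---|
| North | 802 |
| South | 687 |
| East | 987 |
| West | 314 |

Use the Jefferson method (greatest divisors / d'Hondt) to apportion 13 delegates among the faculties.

North 4, South 3, East 5, West 1

Standard divisor 2790/13 ≈ 214.615; standard quotas: North 3.737, South 3.201, East 4.599, West 1.463.
Rounding down gives 3, 3, 4, 1 = 11 seats, so the divisor must be adjusted.
With modified divisor 180: modified quotas North 4.456, South 3.817, East 5.483, West 1.744.
Rounding down: North 4, South 3, East 5, West 1 (total 13).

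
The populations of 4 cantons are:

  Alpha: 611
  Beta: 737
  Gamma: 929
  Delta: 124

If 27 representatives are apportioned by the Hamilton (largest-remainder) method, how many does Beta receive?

Total 2401; standard divisor 2401/27 ≈ 88.926.
Standard quotas: Alpha 6.871, Beta 8.288, Gamma 10.447, Delta 1.394.
Lower quotas: Alpha 6, Beta 8, Gamma 10, Delta 1 (sum 25, leaving 2 seats).
Remainders in descending order: Alpha 0.871, Gamma 0.447, Delta 0.394, Beta 0.288.
The surplus seats go to Alpha, Gamma.
Beta receives 8.

8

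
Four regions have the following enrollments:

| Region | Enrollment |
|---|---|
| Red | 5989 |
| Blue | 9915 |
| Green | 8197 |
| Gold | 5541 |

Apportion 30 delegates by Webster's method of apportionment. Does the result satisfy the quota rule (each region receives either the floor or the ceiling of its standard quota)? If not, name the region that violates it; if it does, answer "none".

none

Standard quotas: Red 6.061, Blue 10.035, Green 8.296, Gold 5.608.
Webster allocation: Red 6, Blue 10, Green 8, Gold 6.
Every allocation lies between the lower and upper quota.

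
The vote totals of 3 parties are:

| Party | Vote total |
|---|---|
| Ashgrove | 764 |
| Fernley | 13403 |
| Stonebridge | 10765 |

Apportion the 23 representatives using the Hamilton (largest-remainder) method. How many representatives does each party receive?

Standard divisor: 24932 ÷ 23 = 1084.
Standard quotas: Ashgrove 0.7048, Fernley 12.3644, Stonebridge 9.9308.
Lower quotas: Ashgrove 0, Fernley 12, Stonebridge 9 (sum 21, leaving 2 seats).
Remainders in descending order: Stonebridge 0.9308, Ashgrove 0.7048, Fernley 0.3644.
Largest remainders: Stonebridge, Ashgrove receive the extra seats.

Ashgrove=1, Fernley=12, Stonebridge=10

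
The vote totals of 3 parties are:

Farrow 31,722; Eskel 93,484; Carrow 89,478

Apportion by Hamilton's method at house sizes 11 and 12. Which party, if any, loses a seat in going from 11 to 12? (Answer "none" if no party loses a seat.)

At 11 seats: Farrow 2, Eskel 5, Carrow 4.
At 12 seats: Farrow 2, Eskel 5, Carrow 5.
No party's allocation decreased.

none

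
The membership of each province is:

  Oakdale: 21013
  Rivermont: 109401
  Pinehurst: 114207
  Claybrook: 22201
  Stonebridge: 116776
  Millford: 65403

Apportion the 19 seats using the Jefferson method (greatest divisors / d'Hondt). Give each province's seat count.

Oakdale=0; Rivermont=5; Pinehurst=5; Claybrook=1; Stonebridge=5; Millford=3

Standard divisor 449001/19 ≈ 23631.632; standard quotas: Oakdale 0.889, Rivermont 4.629, Pinehurst 4.833, Claybrook 0.939, Stonebridge 4.942, Millford 2.768.
Rounding down gives 0, 4, 4, 0, 4, 2 = 14 seats, so the divisor must be adjusted.
With modified divisor 21564.6: modified quotas Oakdale 0.974, Rivermont 5.073, Pinehurst 5.296, Claybrook 1.030, Stonebridge 5.415, Millford 3.033.
Rounding down: Oakdale 0, Rivermont 5, Pinehurst 5, Claybrook 1, Stonebridge 5, Millford 3 (total 19).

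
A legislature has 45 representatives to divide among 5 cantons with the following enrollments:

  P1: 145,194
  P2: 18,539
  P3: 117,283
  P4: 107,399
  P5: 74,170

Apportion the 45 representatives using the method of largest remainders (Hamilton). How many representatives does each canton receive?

The standard divisor is 462585/45 ≈ 10279.667.
Standard quotas: P1 14.1244, P2 1.8035, P3 11.4092, P4 10.4477, P5 7.2152.
Lower quotas: P1 14, P2 1, P3 11, P4 10, P5 7 (sum 43, leaving 2 seats).
Remainders in descending order: P2 0.8035, P4 0.4477, P3 0.4092, P5 0.2152, P1 0.1244.
Largest remainders: P2, P4 receive the extra seats.

P1: 14; P2: 2; P3: 11; P4: 11; P5: 7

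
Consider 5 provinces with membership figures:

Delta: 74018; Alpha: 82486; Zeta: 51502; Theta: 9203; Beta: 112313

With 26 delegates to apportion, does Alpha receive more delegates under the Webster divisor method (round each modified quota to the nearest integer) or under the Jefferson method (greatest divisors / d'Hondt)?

Jefferson

Webster: Delta 6, Alpha 6, Zeta 4, Theta 1, Beta 9.
Jefferson: Delta 6, Alpha 7, Zeta 4, Theta 0, Beta 9.
Alpha gets 6 under Webster and 7 under Jefferson.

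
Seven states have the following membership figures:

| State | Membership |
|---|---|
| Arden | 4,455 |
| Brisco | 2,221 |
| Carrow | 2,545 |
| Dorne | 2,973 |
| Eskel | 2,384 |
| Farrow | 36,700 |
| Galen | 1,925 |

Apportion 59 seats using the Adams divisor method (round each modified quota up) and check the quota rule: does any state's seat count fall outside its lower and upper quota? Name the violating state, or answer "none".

Farrow

Standard quotas: Arden 4.940, Brisco 2.463, Carrow 2.822, Dorne 3.297, Eskel 2.644, Farrow 40.699, Galen 2.135.
Adams allocation: Arden 5, Brisco 3, Carrow 3, Dorne 4, Eskel 3, Farrow 39, Galen 2.
Farrow has quota 40.699 (lower 40, upper 41) but receives 39 — outside the quota interval.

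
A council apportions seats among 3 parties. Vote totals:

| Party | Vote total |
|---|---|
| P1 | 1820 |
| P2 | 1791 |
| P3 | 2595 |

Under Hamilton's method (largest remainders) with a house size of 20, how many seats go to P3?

The standard divisor is 6206/20 ≈ 310.3.
Standard quotas: P1 5.865, P2 5.772, P3 8.363.
Lower quotas: P1 5, P2 5, P3 8 (sum 18, leaving 2 seats).
Remainders in descending order: P1 0.865, P2 0.772, P3 0.363.
The surplus seats go to P1, P2.
P3 receives 8.

8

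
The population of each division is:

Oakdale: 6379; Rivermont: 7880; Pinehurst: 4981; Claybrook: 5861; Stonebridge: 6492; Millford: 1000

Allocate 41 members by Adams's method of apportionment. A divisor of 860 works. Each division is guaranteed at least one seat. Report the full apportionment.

With modified divisor 860: modified quotas Oakdale 7.417, Rivermont 9.163, Pinehurst 5.792, Claybrook 6.815, Stonebridge 7.549, Millford 1.163.
Rounding up: Oakdale 8, Rivermont 10, Pinehurst 6, Claybrook 7, Stonebridge 8, Millford 2 (total 41).

Oakdale: 8, Rivermont: 10, Pinehurst: 6, Claybrook: 7, Stonebridge: 8, Millford: 2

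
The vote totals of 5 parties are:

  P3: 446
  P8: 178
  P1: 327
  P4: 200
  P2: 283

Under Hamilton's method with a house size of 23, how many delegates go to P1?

Total 1434; standard divisor 1434/23 ≈ 62.348.
Standard quotas: P3 7.153, P8 2.855, P1 5.245, P4 3.208, P2 4.539.
Lower quotas: P3 7, P8 2, P1 5, P4 3, P2 4 (sum 21, leaving 2 seats).
Remainders in descending order: P8 0.855, P2 0.539, P1 0.245, P4 0.208, P3 0.153.
The surplus seats go to P8, P2.
P1 receives 5.

5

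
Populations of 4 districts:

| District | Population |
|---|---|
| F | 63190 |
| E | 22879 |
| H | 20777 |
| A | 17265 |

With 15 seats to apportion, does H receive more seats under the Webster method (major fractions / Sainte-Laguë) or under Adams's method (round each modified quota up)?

Webster: F 8, E 3, H 2, A 2.
Adams: F 7, E 3, H 3, A 2.
H gets 2 under Webster and 3 under Adams.

Adams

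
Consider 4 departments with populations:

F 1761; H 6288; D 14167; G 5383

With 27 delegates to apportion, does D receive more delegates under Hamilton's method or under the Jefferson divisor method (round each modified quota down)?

Jefferson

Hamilton: F 2, H 6, D 14, G 5.
Jefferson: F 1, H 6, D 15, G 5.
D gets 14 under Hamilton and 15 under Jefferson.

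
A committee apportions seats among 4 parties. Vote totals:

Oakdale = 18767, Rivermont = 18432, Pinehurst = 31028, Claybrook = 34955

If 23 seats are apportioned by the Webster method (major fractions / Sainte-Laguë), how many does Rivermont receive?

4

Standard divisor 103182/23 ≈ 4486.174; standard quotas: Oakdale 4.183, Rivermont 4.109, Pinehurst 6.916, Claybrook 7.792.
Rounding to the nearest integer gives Oakdale 4, Rivermont 4, Pinehurst 7, Claybrook 8 — total 23, matching the house size, so no adjustment is needed.
Rivermont receives 4.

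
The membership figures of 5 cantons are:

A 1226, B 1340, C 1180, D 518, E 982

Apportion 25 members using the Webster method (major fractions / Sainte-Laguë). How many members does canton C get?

6

Standard divisor 5246/25 ≈ 209.84; standard quotas: A 5.843, B 6.386, C 5.623, D 2.469, E 4.680.
Rounding to the nearest integer gives A 6, B 6, C 6, D 2, E 5 — total 25, matching the house size, so no adjustment is needed.
C receives 6.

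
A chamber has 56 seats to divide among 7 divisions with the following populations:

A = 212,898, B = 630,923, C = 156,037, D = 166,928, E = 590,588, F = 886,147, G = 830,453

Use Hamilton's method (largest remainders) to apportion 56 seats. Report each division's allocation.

Total 3473974; standard divisor 3473974/56 ≈ 62035.25.
Standard quotas: A 3.4319, B 10.1704, C 2.5153, D 2.6909, E 9.5202, F 14.2846, G 13.3868.
Lower quotas: A 3, B 10, C 2, D 2, E 9, F 14, G 13 (sum 53, leaving 3 seats).
Remainders in descending order: D 0.6909, E 0.5202, C 0.5153, A 0.4319, G 0.3868, F 0.2846, B 0.1704.
The surplus seats go to D, E, C.

A 3; B 10; C 3; D 3; E 10; F 14; G 13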